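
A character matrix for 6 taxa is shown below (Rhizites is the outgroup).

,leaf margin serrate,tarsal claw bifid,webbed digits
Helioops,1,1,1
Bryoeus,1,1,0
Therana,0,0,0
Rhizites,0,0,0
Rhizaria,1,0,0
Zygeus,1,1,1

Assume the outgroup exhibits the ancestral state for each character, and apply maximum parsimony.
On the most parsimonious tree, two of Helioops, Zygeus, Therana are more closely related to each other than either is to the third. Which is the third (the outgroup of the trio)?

The outgroup has state '0' for every character, so '1' is the derived state throughout.
Only Bryoeus, Helioops, Rhizaria, and Zygeus show the derived state '1' for leaf margin serrate, supporting them as a clade.
Only Bryoeus, Helioops, and Zygeus show the derived state '1' for tarsal claw bifid, supporting them as a clade.
Only Helioops and Zygeus show the derived state '1' for webbed digits, supporting them as a clade.
Most parsimonious ingroup topology: ((Rhizaria,(Bryoeus,(Helioops,Zygeus))),Therana).
Helioops and Zygeus share a more recent common ancestor with each other than either does with Therana, so Therana is the least closely related of the three.

Therana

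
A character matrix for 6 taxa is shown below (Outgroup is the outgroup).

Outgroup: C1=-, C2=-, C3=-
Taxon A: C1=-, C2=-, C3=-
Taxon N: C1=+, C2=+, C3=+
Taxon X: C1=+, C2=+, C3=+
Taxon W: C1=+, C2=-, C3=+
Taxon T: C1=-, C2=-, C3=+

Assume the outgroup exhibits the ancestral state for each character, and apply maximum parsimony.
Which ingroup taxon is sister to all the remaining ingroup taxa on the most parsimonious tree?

Taxon A

The outgroup has state '-' for every character, so '+' is the derived state throughout.
C1: derived state '+' in Taxon N, Taxon W, and Taxon X only — synapomorphy for {Taxon N, Taxon W, Taxon X}.
C2 (derived state '+') is shared by Taxon N and Taxon X — a synapomorphy uniting that clade.
C3 (derived state '+') is shared by Taxon N, Taxon T, Taxon W, and Taxon X — a synapomorphy uniting that clade.
Most parsimonious ingroup topology: (Taxon A,(((Taxon N,Taxon X),Taxon W),Taxon T)).
Taxon A is sister to the clade containing all other ingroup taxa, so it is the earliest-diverging (most basal) ingroup lineage.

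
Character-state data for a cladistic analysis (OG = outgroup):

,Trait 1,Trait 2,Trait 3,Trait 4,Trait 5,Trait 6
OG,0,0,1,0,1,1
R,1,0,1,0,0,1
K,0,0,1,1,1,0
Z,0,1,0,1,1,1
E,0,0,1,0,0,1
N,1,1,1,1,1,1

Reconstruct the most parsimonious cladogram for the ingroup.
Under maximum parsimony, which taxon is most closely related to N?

Z

Character polarity is set by the outgroup: the derived state is whichever differs from the outgroup's state, so for Trait 3, Trait 5, Trait 6 the derived state is '0', and for the remaining characters it is '1'.
Trait 1 (state '1') occurs in N and R but conflicts with the nesting implied by the other characters — most parsimoniously interpreted as homoplasy.
Trait 2 (derived state '1') is shared by N and Z — a synapomorphy uniting that clade.
Trait 3 (derived state '0') is unique to Z (autapomorphy; uninformative for grouping).
Trait 4: derived state '1' in K, N, and Z only — synapomorphy for {K, N, Z}.
Only E and R show the derived state '0' for Trait 5, supporting them as a clade.
Trait 6: derived state '0' in K only — an autapomorphy, so it tells us nothing about relationships among taxa.
Most parsimonious ingroup topology: ((R,E),(K,(Z,N))).
N and Z form a cherry on this tree, so they are sister taxa.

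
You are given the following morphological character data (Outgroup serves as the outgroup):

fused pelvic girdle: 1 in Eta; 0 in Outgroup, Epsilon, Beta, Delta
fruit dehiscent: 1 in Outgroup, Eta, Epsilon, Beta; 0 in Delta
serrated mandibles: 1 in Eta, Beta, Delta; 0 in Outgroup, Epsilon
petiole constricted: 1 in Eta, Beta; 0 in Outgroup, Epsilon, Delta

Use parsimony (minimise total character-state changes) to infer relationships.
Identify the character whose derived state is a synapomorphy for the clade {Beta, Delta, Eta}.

Character polarity is set by the outgroup: the derived state is whichever differs from the outgroup's state, so for fruit dehiscent the derived state is '0', and for the remaining characters it is '1'.
fused pelvic girdle: derived state '1' in Eta only — an autapomorphy, so it tells us nothing about relationships among taxa.
fruit dehiscent (derived state '0') is unique to Delta (autapomorphy; uninformative for grouping).
serrated mandibles (derived state '1') is shared by Beta, Delta, and Eta — a synapomorphy uniting that clade.
petiole constricted: derived state '1' in Beta and Eta only — synapomorphy for {Beta, Eta}.
Most parsimonious ingroup topology: (((Eta,Beta),Delta),Epsilon).
The clade {Beta, Delta, Eta} is supported by serrated mandibles: its derived state '1' occurs in exactly those taxa and in no other taxon (including the outgroup).

serrated mandibles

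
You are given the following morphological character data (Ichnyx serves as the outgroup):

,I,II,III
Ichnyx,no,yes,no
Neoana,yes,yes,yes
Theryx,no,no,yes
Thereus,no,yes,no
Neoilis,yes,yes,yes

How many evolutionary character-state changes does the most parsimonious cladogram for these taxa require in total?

Character polarity is set by the outgroup: the derived state is whichever differs from the outgroup's state, so for II the derived state is 'no', and for the remaining characters it is 'yes'.
Only Neoana and Neoilis show the derived state 'yes' for I, supporting them as a clade.
II (derived state 'no') is unique to Theryx (autapomorphy; uninformative for grouping).
Only Neoana, Neoilis, and Theryx show the derived state 'yes' for III, supporting them as a clade.
Most parsimonious ingroup topology: (((Neoana,Neoilis),Theryx),Thereus).
Changes per character on this tree: I: 1; II: 1; III: 1.
Total = 3.

3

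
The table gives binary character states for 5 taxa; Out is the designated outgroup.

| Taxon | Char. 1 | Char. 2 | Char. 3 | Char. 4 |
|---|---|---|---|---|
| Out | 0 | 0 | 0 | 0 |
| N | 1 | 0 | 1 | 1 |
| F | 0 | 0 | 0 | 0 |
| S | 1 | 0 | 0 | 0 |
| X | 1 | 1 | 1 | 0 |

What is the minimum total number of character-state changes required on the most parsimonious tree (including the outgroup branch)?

4

The outgroup has state '0' for every character, so '1' is the derived state throughout.
Char. 1: derived state '1' in N, S, and X only — synapomorphy for {N, S, X}.
Char. 2 (derived state '1') is unique to X (autapomorphy; uninformative for grouping).
Char. 3 (derived state '1') is shared by N and X — a synapomorphy uniting that clade.
Char. 4: derived state '1' in N only — an autapomorphy, so it tells us nothing about relationships among taxa.
Most parsimonious ingroup topology: ((S,(X,N)),F).
Changes per character on this tree: Char. 1: 1; Char. 2: 1; Char. 3: 1; Char. 4: 1.
Total = 4.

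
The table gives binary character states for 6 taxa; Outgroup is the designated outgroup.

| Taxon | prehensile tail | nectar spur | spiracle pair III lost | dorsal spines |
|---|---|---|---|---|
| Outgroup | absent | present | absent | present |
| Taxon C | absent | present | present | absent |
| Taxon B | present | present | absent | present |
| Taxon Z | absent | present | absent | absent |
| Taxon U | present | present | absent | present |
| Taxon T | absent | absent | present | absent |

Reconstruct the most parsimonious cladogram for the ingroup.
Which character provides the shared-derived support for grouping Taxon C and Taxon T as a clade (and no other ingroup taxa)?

Character polarity is set by the outgroup: the derived state is whichever differs from the outgroup's state, so for nectar spur, dorsal spines the derived state is 'absent', and for the remaining characters it is 'present'.
prehensile tail: derived state 'present' in Taxon B and Taxon U only — synapomorphy for {Taxon B, Taxon U}.
nectar spur: derived state 'absent' in Taxon T only — an autapomorphy, so it tells us nothing about relationships among taxa.
spiracle pair III lost: derived state 'present' in Taxon C and Taxon T only — synapomorphy for {Taxon C, Taxon T}.
dorsal spines: derived state 'absent' in Taxon C, Taxon T, and Taxon Z only — synapomorphy for {Taxon C, Taxon T, Taxon Z}.
Most parsimonious ingroup topology: (((Taxon C,Taxon T),Taxon Z),(Taxon B,Taxon U)).
The clade {Taxon C, Taxon T} is supported by spiracle pair III lost: its derived state 'present' occurs in exactly those taxa and in no other taxon (including the outgroup).

spiracle pair III lost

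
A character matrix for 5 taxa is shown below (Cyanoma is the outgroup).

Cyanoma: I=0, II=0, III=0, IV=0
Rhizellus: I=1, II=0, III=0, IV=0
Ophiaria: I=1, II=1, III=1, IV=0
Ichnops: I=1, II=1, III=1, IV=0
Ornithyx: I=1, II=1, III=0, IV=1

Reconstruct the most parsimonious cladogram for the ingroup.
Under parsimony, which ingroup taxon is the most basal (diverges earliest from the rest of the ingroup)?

Rhizellus

The outgroup has state '0' for every character, so '1' is the derived state throughout.
All ingroup taxa share the derived state '1' for I; it defines the ingroup but does not resolve relationships within it.
Only Ichnops, Ophiaria, and Ornithyx show the derived state '1' for II, supporting them as a clade.
III: derived state '1' in Ichnops and Ophiaria only — synapomorphy for {Ichnops, Ophiaria}.
IV (derived state '1') is unique to Ornithyx (autapomorphy; uninformative for grouping).
Most parsimonious ingroup topology: (Rhizellus,((Ophiaria,Ichnops),Ornithyx)).
Rhizellus is sister to the clade containing all other ingroup taxa, so it is the earliest-diverging (most basal) ingroup lineage.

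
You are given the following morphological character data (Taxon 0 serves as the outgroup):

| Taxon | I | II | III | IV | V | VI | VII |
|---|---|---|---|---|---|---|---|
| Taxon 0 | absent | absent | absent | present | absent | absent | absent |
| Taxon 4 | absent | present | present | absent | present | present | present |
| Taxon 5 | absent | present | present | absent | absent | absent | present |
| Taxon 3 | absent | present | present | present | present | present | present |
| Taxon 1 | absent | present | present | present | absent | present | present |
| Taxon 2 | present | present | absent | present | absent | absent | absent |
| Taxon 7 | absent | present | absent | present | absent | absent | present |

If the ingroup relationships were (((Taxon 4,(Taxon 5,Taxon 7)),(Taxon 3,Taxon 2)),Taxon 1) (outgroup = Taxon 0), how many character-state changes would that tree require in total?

Map each character onto (((Taxon 4,(Taxon 5,Taxon 7)),(Taxon 3,Taxon 2)),Taxon 1) (rooted by Taxon 0) and count the minimum state changes it requires (Fitch parsimony):
I: 1; II: 1; III: 3; IV: 2; V: 2; VI: 3; VII: 2.
Total tree length = 14.

14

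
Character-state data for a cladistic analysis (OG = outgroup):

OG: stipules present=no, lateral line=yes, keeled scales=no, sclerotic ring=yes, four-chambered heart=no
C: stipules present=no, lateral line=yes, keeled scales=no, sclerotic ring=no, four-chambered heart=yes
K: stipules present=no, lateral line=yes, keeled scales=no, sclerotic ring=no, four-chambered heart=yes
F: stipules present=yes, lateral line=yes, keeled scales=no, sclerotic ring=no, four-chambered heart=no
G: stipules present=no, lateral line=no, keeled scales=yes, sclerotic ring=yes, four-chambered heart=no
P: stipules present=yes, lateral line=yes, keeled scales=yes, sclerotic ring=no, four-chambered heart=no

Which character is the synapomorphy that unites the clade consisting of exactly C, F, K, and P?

sclerotic ring

Character polarity is set by the outgroup: the derived state is whichever differs from the outgroup's state, so for lateral line, sclerotic ring the derived state is 'no', and for the remaining characters it is 'yes'.
stipules present: derived state 'yes' in F and P only — synapomorphy for {F, P}.
lateral line (derived state 'no') is unique to G (autapomorphy; uninformative for grouping).
keeled scales groups G and P, which is incompatible with the clades supported by the remaining characters; treating it as convergent (homoplasy) costs fewer steps than any alternative tree.
sclerotic ring (derived state 'no') is shared by C, F, K, and P — a synapomorphy uniting that clade.
four-chambered heart: derived state 'yes' in C and K only — synapomorphy for {C, K}.
Most parsimonious ingroup topology: (((C,K),(F,P)),G).
The clade {C, F, K, P} is supported by sclerotic ring: its derived state 'no' occurs in exactly those taxa and in no other taxon (including the outgroup).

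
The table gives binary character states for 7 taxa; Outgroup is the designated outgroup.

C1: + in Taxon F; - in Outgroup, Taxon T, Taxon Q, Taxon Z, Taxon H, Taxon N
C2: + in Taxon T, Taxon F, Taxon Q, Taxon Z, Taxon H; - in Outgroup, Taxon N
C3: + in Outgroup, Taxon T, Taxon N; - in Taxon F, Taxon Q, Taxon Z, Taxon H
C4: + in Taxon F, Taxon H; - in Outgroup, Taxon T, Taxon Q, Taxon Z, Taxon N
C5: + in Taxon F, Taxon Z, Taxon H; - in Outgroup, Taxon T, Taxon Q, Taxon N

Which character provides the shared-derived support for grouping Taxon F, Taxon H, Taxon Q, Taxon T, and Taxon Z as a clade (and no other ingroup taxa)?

Character polarity is set by the outgroup: the derived state is whichever differs from the outgroup's state, so for C3 the derived state is '-', and for the remaining characters it is '+'.
C1 (derived state '+') is unique to Taxon F (autapomorphy; uninformative for grouping).
C2 (derived state '+') is shared by Taxon F, Taxon H, Taxon Q, Taxon T, and Taxon Z — a synapomorphy uniting that clade.
C3: derived state '-' in Taxon F, Taxon H, Taxon Q, and Taxon Z only — synapomorphy for {Taxon F, Taxon H, Taxon Q, Taxon Z}.
Only Taxon F and Taxon H show the derived state '+' for C4, supporting them as a clade.
Only Taxon F, Taxon H, and Taxon Z show the derived state '+' for C5, supporting them as a clade.
Most parsimonious ingroup topology: ((Taxon T,(((Taxon F,Taxon H),Taxon Z),Taxon Q)),Taxon N).
The clade {Taxon F, Taxon H, Taxon Q, Taxon T, Taxon Z} is supported by C2: its derived state '+' occurs in exactly those taxa and in no other taxon (including the outgroup).

C2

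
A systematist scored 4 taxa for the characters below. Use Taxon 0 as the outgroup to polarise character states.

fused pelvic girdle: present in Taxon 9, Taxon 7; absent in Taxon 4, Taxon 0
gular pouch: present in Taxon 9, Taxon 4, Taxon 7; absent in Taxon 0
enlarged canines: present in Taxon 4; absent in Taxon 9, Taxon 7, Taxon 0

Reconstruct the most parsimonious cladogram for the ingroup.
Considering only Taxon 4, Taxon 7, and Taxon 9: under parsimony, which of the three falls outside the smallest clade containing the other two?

Taxon 4

The outgroup has state 'absent' for every character, so 'present' is the derived state throughout.
fused pelvic girdle (derived state 'present') is shared by Taxon 7 and Taxon 9 — a synapomorphy uniting that clade.
gular pouch (derived state 'present') is shared by all ingroup taxa — unites the whole ingroup.
enlarged canines (derived state 'present') is unique to Taxon 4 (autapomorphy; uninformative for grouping).
Most parsimonious ingroup topology: (Taxon 4,(Taxon 9,Taxon 7)).
Taxon 7 and Taxon 9 share a more recent common ancestor with each other than either does with Taxon 4, so Taxon 4 is the least closely related of the three.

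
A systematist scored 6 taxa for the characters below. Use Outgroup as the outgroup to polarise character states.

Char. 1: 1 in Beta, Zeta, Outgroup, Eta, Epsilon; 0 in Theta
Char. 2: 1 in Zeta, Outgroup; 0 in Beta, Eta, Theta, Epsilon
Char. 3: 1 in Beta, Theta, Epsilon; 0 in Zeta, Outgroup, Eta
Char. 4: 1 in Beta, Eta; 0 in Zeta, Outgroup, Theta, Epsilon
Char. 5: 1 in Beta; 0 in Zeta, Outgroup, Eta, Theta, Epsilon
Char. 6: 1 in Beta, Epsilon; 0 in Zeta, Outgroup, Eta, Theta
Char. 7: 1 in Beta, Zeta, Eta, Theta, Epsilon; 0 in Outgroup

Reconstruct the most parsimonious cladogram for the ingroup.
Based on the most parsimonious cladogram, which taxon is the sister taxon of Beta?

Epsilon

Character polarity is set by the outgroup: the derived state is whichever differs from the outgroup's state, so for Char. 1, Char. 2 the derived state is '0', and for the remaining characters it is '1'.
Char. 1: derived state '0' in Theta only — an autapomorphy, so it tells us nothing about relationships among taxa.
Char. 2 (derived state '0') is shared by Beta, Epsilon, Eta, and Theta — a synapomorphy uniting that clade.
Only Beta, Epsilon, and Theta show the derived state '1' for Char. 3, supporting them as a clade.
Char. 4 (state '1') occurs in Beta and Eta but conflicts with the nesting implied by the other characters — most parsimoniously interpreted as homoplasy.
Char. 5: derived state '1' in Beta only — an autapomorphy, so it tells us nothing about relationships among taxa.
Char. 6 (derived state '1') is shared by Beta and Epsilon — a synapomorphy uniting that clade.
All ingroup taxa share the derived state '1' for Char. 7; it defines the ingroup but does not resolve relationships within it.
Most parsimonious ingroup topology: (((Theta,(Beta,Epsilon)),Eta),Zeta).
Beta and Epsilon form a cherry on this tree, so they are sister taxa.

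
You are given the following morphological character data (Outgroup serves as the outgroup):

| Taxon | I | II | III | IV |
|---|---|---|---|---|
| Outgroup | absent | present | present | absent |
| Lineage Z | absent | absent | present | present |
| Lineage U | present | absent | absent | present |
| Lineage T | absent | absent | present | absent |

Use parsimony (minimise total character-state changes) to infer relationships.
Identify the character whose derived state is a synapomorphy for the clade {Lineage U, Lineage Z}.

Character polarity is set by the outgroup: the derived state is whichever differs from the outgroup's state, so for II, III the derived state is 'absent', and for the remaining characters it is 'present'.
I: derived state 'present' in Lineage U only — an autapomorphy, so it tells us nothing about relationships among taxa.
II (derived state 'absent') is shared by all ingroup taxa — unites the whole ingroup.
III (derived state 'absent') is unique to Lineage U (autapomorphy; uninformative for grouping).
IV (derived state 'present') is shared by Lineage U and Lineage Z — a synapomorphy uniting that clade.
Most parsimonious ingroup topology: (Lineage T,(Lineage Z,Lineage U)).
The clade {Lineage U, Lineage Z} is supported by IV: its derived state 'present' occurs in exactly those taxa and in no other taxon (including the outgroup).

IV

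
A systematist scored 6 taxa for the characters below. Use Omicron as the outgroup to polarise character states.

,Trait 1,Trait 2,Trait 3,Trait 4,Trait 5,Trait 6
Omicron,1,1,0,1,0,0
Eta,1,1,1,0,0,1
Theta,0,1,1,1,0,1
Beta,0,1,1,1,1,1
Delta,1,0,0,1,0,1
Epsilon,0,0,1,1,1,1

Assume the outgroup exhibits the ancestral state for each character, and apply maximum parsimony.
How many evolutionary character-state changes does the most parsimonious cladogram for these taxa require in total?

Character polarity is set by the outgroup: the derived state is whichever differs from the outgroup's state, so for Trait 1, Trait 2, Trait 4 the derived state is '0', and for the remaining characters it is '1'.
Trait 1 (derived state '0') is shared by Beta, Epsilon, and Theta — a synapomorphy uniting that clade.
Trait 2 groups Delta and Epsilon, which is incompatible with the clades supported by the remaining characters; treating it as convergent (homoplasy) costs fewer steps than any alternative tree.
Trait 3: derived state '1' in Beta, Epsilon, Eta, and Theta only — synapomorphy for {Beta, Epsilon, Eta, Theta}.
Trait 4: derived state '0' in Eta only — an autapomorphy, so it tells us nothing about relationships among taxa.
Only Beta and Epsilon show the derived state '1' for Trait 5, supporting them as a clade.
Trait 6 (derived state '1') is shared by all ingroup taxa — unites the whole ingroup.
Most parsimonious ingroup topology: ((Eta,(Theta,(Beta,Epsilon))),Delta).
Changes per character on this tree: Trait 1: 1; Trait 2: 2; Trait 3: 1; Trait 4: 1; Trait 5: 1; Trait 6: 1.
Total = 7.

7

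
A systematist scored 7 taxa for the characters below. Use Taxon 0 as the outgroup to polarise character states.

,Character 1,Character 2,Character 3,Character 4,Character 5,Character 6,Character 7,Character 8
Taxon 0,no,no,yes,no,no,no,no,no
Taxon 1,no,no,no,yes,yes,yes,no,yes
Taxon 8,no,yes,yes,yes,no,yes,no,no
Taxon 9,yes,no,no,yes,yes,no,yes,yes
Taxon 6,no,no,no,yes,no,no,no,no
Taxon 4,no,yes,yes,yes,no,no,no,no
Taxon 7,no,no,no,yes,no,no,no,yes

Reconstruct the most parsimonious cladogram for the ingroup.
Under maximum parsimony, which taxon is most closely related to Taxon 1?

Character polarity is set by the outgroup: the derived state is whichever differs from the outgroup's state, so for Character 3 the derived state is 'no', and for the remaining characters it is 'yes'.
Character 1: derived state 'yes' in Taxon 9 only — an autapomorphy, so it tells us nothing about relationships among taxa.
Only Taxon 4 and Taxon 8 show the derived state 'yes' for Character 2, supporting them as a clade.
Character 3: derived state 'no' in Taxon 1, Taxon 6, Taxon 7, and Taxon 9 only — synapomorphy for {Taxon 1, Taxon 6, Taxon 7, Taxon 9}.
Character 4 (derived state 'yes') is shared by all ingroup taxa — unites the whole ingroup.
Character 5: derived state 'yes' in Taxon 1 and Taxon 9 only — synapomorphy for {Taxon 1, Taxon 9}.
Character 6 groups Taxon 1 and Taxon 8, which is incompatible with the clades supported by the remaining characters; treating it as convergent (homoplasy) costs fewer steps than any alternative tree.
Character 7: derived state 'yes' in Taxon 9 only — an autapomorphy, so it tells us nothing about relationships among taxa.
Character 8: derived state 'yes' in Taxon 1, Taxon 7, and Taxon 9 only — synapomorphy for {Taxon 1, Taxon 7, Taxon 9}.
Most parsimonious ingroup topology: ((((Taxon 1,Taxon 9),Taxon 7),Taxon 6),(Taxon 8,Taxon 4)).
Taxon 1 and Taxon 9 form a cherry on this tree, so they are sister taxa.

Taxon 9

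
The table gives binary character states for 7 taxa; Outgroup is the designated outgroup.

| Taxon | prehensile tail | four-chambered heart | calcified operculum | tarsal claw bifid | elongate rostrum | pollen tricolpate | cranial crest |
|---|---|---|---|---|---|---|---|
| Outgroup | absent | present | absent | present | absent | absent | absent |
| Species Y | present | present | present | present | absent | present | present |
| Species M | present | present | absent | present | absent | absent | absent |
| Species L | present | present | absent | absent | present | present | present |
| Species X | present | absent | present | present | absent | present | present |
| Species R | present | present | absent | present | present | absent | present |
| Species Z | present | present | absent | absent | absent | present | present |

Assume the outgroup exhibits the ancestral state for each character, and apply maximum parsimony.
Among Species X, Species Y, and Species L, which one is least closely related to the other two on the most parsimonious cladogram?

Species L

Character polarity is set by the outgroup: the derived state is whichever differs from the outgroup's state, so for four-chambered heart, tarsal claw bifid the derived state is 'absent', and for the remaining characters it is 'present'.
prehensile tail (derived state 'present') is shared by all ingroup taxa — unites the whole ingroup.
four-chambered heart: derived state 'absent' in Species X only — an autapomorphy, so it tells us nothing about relationships among taxa.
Only Species X and Species Y show the derived state 'present' for calcified operculum, supporting them as a clade.
Only Species L and Species Z show the derived state 'absent' for tarsal claw bifid, supporting them as a clade.
elongate rostrum (state 'present') occurs in Species L and Species R but conflicts with the nesting implied by the other characters — most parsimoniously interpreted as homoplasy.
pollen tricolpate: derived state 'present' in Species L, Species X, Species Y, and Species Z only — synapomorphy for {Species L, Species X, Species Y, Species Z}.
Only Species L, Species R, Species X, Species Y, and Species Z show the derived state 'present' for cranial crest, supporting them as a clade.
Most parsimonious ingroup topology: ((((Species Y,Species X),(Species L,Species Z)),Species R),Species M).
Species Y and Species X share a more recent common ancestor with each other than either does with Species L, so Species L is the least closely related of the three.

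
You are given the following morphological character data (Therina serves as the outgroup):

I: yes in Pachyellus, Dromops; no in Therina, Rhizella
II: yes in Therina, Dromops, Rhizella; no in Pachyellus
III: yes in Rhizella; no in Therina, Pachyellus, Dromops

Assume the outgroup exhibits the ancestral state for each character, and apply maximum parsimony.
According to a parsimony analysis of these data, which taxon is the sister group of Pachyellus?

Dromops

Character polarity is set by the outgroup: the derived state is whichever differs from the outgroup's state, so for II the derived state is 'no', and for the remaining characters it is 'yes'.
Only Dromops and Pachyellus show the derived state 'yes' for I, supporting them as a clade.
II: derived state 'no' in Pachyellus only — an autapomorphy, so it tells us nothing about relationships among taxa.
III: derived state 'yes' in Rhizella only — an autapomorphy, so it tells us nothing about relationships among taxa.
Most parsimonious ingroup topology: ((Pachyellus,Dromops),Rhizella).
Pachyellus and Dromops form a cherry on this tree, so they are sister taxa.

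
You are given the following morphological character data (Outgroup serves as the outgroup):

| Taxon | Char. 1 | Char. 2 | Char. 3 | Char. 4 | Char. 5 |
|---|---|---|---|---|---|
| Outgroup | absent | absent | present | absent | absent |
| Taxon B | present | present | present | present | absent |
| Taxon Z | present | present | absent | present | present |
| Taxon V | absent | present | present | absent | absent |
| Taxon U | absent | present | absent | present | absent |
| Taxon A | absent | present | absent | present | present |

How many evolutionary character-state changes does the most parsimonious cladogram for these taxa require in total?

Character polarity is set by the outgroup: the derived state is whichever differs from the outgroup's state, so for Char. 3 the derived state is 'absent', and for the remaining characters it is 'present'.
Char. 1 (state 'present') occurs in Taxon B and Taxon Z but conflicts with the nesting implied by the other characters — most parsimoniously interpreted as homoplasy.
All ingroup taxa share the derived state 'present' for Char. 2; it defines the ingroup but does not resolve relationships within it.
Only Taxon A, Taxon U, and Taxon Z show the derived state 'absent' for Char. 3, supporting them as a clade.
Char. 4 (derived state 'present') is shared by Taxon A, Taxon B, Taxon U, and Taxon Z — a synapomorphy uniting that clade.
Char. 5: derived state 'present' in Taxon A and Taxon Z only — synapomorphy for {Taxon A, Taxon Z}.
Most parsimonious ingroup topology: ((Taxon B,((Taxon Z,Taxon A),Taxon U)),Taxon V).
Changes per character on this tree: Char. 1: 2; Char. 2: 1; Char. 3: 1; Char. 4: 1; Char. 5: 1.
Total = 6.

6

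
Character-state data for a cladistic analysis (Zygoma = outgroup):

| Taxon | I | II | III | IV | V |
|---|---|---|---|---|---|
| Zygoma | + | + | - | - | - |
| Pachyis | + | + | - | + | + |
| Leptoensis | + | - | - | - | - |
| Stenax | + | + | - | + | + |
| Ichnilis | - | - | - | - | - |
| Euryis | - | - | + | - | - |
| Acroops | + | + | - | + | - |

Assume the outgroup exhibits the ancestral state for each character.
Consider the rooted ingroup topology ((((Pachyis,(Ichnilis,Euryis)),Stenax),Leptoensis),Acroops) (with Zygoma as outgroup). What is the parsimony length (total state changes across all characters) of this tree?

Map each character onto ((((Pachyis,(Ichnilis,Euryis)),Stenax),Leptoensis),Acroops) (rooted by Zygoma) and count the minimum state changes it requires (Fitch parsimony):
I: 1; II: 2; III: 1; IV: 3; V: 2.
Total tree length = 9.

9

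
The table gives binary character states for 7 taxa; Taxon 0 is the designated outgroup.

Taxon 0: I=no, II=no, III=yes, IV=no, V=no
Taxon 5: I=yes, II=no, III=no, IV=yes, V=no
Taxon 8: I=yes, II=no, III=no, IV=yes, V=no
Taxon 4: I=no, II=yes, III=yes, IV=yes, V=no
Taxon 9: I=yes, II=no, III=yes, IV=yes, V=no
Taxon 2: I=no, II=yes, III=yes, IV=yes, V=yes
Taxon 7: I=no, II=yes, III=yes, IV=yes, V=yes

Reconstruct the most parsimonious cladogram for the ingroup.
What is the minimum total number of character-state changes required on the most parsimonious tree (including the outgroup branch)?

5

Character polarity is set by the outgroup: the derived state is whichever differs from the outgroup's state, so for III the derived state is 'no', and for the remaining characters it is 'yes'.
I: derived state 'yes' in Taxon 5, Taxon 8, and Taxon 9 only — synapomorphy for {Taxon 5, Taxon 8, Taxon 9}.
Only Taxon 2, Taxon 4, and Taxon 7 show the derived state 'yes' for II, supporting them as a clade.
III (derived state 'no') is shared by Taxon 5 and Taxon 8 — a synapomorphy uniting that clade.
All ingroup taxa share the derived state 'yes' for IV; it defines the ingroup but does not resolve relationships within it.
V (derived state 'yes') is shared by Taxon 2 and Taxon 7 — a synapomorphy uniting that clade.
Most parsimonious ingroup topology: (((Taxon 5,Taxon 8),Taxon 9),(Taxon 4,(Taxon 2,Taxon 7))).
Changes per character on this tree: I: 1; II: 1; III: 1; IV: 1; V: 1.
Total = 5.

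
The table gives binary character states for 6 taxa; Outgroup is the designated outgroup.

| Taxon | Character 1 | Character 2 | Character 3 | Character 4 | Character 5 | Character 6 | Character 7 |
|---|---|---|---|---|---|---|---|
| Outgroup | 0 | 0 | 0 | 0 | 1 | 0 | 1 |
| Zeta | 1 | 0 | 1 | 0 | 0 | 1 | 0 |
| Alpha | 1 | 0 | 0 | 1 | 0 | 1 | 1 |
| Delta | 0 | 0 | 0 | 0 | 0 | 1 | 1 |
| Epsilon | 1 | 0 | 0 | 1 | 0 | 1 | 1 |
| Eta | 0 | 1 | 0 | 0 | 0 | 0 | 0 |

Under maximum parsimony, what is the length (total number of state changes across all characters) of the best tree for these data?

8

Character polarity is set by the outgroup: the derived state is whichever differs from the outgroup's state, so for Character 5, Character 7 the derived state is '0', and for the remaining characters it is '1'.
Character 1 (derived state '1') is shared by Alpha, Epsilon, and Zeta — a synapomorphy uniting that clade.
Character 2: derived state '1' in Eta only — an autapomorphy, so it tells us nothing about relationships among taxa.
Character 3 (derived state '1') is unique to Zeta (autapomorphy; uninformative for grouping).
Character 4: derived state '1' in Alpha and Epsilon only — synapomorphy for {Alpha, Epsilon}.
Character 5 (derived state '0') is shared by all ingroup taxa — unites the whole ingroup.
Character 6 (derived state '1') is shared by Alpha, Delta, Epsilon, and Zeta — a synapomorphy uniting that clade.
Character 7 groups Eta and Zeta, which is incompatible with the clades supported by the remaining characters; treating it as convergent (homoplasy) costs fewer steps than any alternative tree.
Most parsimonious ingroup topology: (((Zeta,(Alpha,Epsilon)),Delta),Eta).
Changes per character on this tree: Character 1: 1; Character 2: 1; Character 3: 1; Character 4: 1; Character 5: 1; Character 6: 1; Character 7: 2.
Total = 8.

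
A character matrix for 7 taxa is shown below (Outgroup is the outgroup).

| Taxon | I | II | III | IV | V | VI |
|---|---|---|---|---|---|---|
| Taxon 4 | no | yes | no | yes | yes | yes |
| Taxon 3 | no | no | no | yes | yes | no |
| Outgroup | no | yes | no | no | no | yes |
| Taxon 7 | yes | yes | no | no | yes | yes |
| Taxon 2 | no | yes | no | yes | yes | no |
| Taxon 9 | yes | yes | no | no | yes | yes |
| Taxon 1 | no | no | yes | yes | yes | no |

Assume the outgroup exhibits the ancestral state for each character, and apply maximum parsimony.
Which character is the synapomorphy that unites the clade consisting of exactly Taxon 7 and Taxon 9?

Character polarity is set by the outgroup: the derived state is whichever differs from the outgroup's state, so for II, VI the derived state is 'no', and for the remaining characters it is 'yes'.
Only Taxon 7 and Taxon 9 show the derived state 'yes' for I, supporting them as a clade.
II: derived state 'no' in Taxon 1 and Taxon 3 only — synapomorphy for {Taxon 1, Taxon 3}.
III: derived state 'yes' in Taxon 1 only — an autapomorphy, so it tells us nothing about relationships among taxa.
IV: derived state 'yes' in Taxon 1, Taxon 2, Taxon 3, and Taxon 4 only — synapomorphy for {Taxon 1, Taxon 2, Taxon 3, Taxon 4}.
V (derived state 'yes') is shared by all ingroup taxa — unites the whole ingroup.
VI: derived state 'no' in Taxon 1, Taxon 2, and Taxon 3 only — synapomorphy for {Taxon 1, Taxon 2, Taxon 3}.
Most parsimonious ingroup topology: (((Taxon 2,(Taxon 1,Taxon 3)),Taxon 4),(Taxon 7,Taxon 9)).
The clade {Taxon 7, Taxon 9} is supported by I: its derived state 'yes' occurs in exactly those taxa and in no other taxon (including the outgroup).

I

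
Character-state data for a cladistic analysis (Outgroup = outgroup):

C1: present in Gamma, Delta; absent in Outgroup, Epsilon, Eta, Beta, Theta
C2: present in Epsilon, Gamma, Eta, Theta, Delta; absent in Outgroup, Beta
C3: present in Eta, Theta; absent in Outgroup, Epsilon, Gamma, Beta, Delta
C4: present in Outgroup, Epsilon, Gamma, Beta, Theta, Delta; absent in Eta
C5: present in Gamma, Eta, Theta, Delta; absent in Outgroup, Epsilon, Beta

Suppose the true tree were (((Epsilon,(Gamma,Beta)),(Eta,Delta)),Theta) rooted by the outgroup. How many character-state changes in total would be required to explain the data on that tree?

Map each character onto (((Epsilon,(Gamma,Beta)),(Eta,Delta)),Theta) (rooted by Outgroup) and count the minimum state changes it requires (Fitch parsimony):
C1: 2; C2: 2; C3: 2; C4: 1; C5: 3.
Total tree length = 10.

10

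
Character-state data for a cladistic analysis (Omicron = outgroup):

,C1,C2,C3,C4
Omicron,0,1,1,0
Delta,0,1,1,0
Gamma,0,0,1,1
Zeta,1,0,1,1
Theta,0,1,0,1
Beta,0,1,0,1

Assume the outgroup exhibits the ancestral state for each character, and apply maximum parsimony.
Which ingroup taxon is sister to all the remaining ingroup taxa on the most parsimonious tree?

Character polarity is set by the outgroup: the derived state is whichever differs from the outgroup's state, so for C2, C3 the derived state is '0', and for the remaining characters it is '1'.
C1: derived state '1' in Zeta only — an autapomorphy, so it tells us nothing about relationships among taxa.
Only Gamma and Zeta show the derived state '0' for C2, supporting them as a clade.
C3 (derived state '0') is shared by Beta and Theta — a synapomorphy uniting that clade.
C4 (derived state '1') is shared by Beta, Gamma, Theta, and Zeta — a synapomorphy uniting that clade.
Most parsimonious ingroup topology: (Delta,((Gamma,Zeta),(Theta,Beta))).
Delta is sister to the clade containing all other ingroup taxa, so it is the earliest-diverging (most basal) ingroup lineage.

Delta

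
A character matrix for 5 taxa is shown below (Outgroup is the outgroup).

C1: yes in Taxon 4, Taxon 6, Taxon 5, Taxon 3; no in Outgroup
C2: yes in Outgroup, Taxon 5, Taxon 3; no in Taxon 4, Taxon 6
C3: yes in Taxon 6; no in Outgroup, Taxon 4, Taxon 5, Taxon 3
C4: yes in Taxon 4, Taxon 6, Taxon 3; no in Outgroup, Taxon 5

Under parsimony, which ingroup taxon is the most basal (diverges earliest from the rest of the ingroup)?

Character polarity is set by the outgroup: the derived state is whichever differs from the outgroup's state, so for C2 the derived state is 'no', and for the remaining characters it is 'yes'.
C1 (derived state 'yes') is shared by all ingroup taxa — unites the whole ingroup.
C2 (derived state 'no') is shared by Taxon 4 and Taxon 6 — a synapomorphy uniting that clade.
C3 (derived state 'yes') is unique to Taxon 6 (autapomorphy; uninformative for grouping).
C4: derived state 'yes' in Taxon 3, Taxon 4, and Taxon 6 only — synapomorphy for {Taxon 3, Taxon 4, Taxon 6}.
Most parsimonious ingroup topology: (((Taxon 4,Taxon 6),Taxon 3),Taxon 5).
Taxon 5 is sister to the clade containing all other ingroup taxa, so it is the earliest-diverging (most basal) ingroup lineage.

Taxon 5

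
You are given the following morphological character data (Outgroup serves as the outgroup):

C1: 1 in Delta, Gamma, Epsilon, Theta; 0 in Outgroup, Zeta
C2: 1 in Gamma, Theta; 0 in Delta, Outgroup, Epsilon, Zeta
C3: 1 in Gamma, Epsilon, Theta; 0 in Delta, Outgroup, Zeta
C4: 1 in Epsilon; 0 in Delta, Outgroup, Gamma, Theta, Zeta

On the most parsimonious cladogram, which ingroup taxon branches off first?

Zeta

The outgroup has state '0' for every character, so '1' is the derived state throughout.
C1: derived state '1' in Delta, Epsilon, Gamma, and Theta only — synapomorphy for {Delta, Epsilon, Gamma, Theta}.
C2: derived state '1' in Gamma and Theta only — synapomorphy for {Gamma, Theta}.
Only Epsilon, Gamma, and Theta show the derived state '1' for C3, supporting them as a clade.
C4: derived state '1' in Epsilon only — an autapomorphy, so it tells us nothing about relationships among taxa.
Most parsimonious ingroup topology: (((Epsilon,(Gamma,Theta)),Delta),Zeta).
Zeta is sister to the clade containing all other ingroup taxa, so it is the earliest-diverging (most basal) ingroup lineage.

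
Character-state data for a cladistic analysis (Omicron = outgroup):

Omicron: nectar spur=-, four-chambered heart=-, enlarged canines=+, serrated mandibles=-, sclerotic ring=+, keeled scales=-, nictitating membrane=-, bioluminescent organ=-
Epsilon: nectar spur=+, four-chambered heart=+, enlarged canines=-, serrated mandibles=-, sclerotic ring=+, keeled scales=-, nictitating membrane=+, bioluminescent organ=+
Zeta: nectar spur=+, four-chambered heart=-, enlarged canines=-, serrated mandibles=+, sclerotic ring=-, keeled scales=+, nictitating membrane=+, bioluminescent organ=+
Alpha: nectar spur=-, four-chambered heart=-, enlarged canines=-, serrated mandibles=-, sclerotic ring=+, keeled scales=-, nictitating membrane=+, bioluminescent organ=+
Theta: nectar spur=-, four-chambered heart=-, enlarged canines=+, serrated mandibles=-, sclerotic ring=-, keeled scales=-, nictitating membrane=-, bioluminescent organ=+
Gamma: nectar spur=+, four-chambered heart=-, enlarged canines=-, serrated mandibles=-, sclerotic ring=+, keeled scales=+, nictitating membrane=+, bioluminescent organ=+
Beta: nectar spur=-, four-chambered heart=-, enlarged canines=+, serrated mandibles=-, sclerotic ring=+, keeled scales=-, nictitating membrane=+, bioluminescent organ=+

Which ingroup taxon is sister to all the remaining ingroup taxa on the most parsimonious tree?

Character polarity is set by the outgroup: the derived state is whichever differs from the outgroup's state, so for enlarged canines, sclerotic ring the derived state is '-', and for the remaining characters it is '+'.
Only Epsilon, Gamma, and Zeta show the derived state '+' for nectar spur, supporting them as a clade.
four-chambered heart: derived state '+' in Epsilon only — an autapomorphy, so it tells us nothing about relationships among taxa.
enlarged canines: derived state '-' in Alpha, Epsilon, Gamma, and Zeta only — synapomorphy for {Alpha, Epsilon, Gamma, Zeta}.
serrated mandibles: derived state '+' in Zeta only — an autapomorphy, so it tells us nothing about relationships among taxa.
sclerotic ring groups Theta and Zeta, which is incompatible with the clades supported by the remaining characters; treating it as convergent (homoplasy) costs fewer steps than any alternative tree.
keeled scales: derived state '+' in Gamma and Zeta only — synapomorphy for {Gamma, Zeta}.
Only Alpha, Beta, Epsilon, Gamma, and Zeta show the derived state '+' for nictitating membrane, supporting them as a clade.
All ingroup taxa share the derived state '+' for bioluminescent organ; it defines the ingroup but does not resolve relationships within it.
Most parsimonious ingroup topology: ((((Epsilon,(Zeta,Gamma)),Alpha),Beta),Theta).
Theta is sister to the clade containing all other ingroup taxa, so it is the earliest-diverging (most basal) ingroup lineage.

Theta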